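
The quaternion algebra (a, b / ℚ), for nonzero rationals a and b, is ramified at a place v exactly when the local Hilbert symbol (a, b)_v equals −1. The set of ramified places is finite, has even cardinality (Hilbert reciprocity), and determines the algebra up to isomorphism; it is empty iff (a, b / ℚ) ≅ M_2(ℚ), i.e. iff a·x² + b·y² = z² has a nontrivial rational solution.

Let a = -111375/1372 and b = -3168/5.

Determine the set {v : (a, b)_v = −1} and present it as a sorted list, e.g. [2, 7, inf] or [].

(a, b) ≡ (-385, -110) mod (ℚ^×)²; places V = {2, 3, 5, 7, 11, ∞}.
(a,b)_11: α=1, u≡9; β=1, v≡4 (mod 11); (9|11)=+1, (4|11)=+1; sign (−1)^1·+1^1·+1^1 = -1.
(a,b)_2: α=-2, β=5; u≡7, v≡1 (mod 8); ε(u)ε(v)=1·0, αω(v)=-2·0, βω(u)=5·0; sum ≡ 0  ⇒  +1.
(a,b)_3: α=4, u≡2; β=2, v≡1 (mod 3); (2|3)=-1, (1|3)=+1; sign (−1)^0·-1^2·+1^4 = +1.
(a,b)_7: α=-3, u≡4; β=0, v≡2 (mod 7); (4|7)=+1, (2|7)=+1; sign (−1)^0·+1^0·+1^-3 = +1.
(a,b)_5: α=3, u≡2; β=-1, v≡2 (mod 5); (2|5)=-1, (2|5)=-1; sign (−1)^0·-1^-1·-1^3 = +1.
(a,b)_∞: sgn(-385)=−, sgn(-110)=−, so -1.
|Ram(-385, -110)| = 2, even; anisotropic at {11, ∞}.

[11, inf]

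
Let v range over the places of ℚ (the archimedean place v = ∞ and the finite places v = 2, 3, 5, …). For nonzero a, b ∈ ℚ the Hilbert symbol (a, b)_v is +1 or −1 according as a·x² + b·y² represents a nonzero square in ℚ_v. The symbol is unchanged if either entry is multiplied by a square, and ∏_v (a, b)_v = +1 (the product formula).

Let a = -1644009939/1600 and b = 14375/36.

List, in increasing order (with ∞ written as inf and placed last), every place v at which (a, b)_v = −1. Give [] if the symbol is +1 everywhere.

[3, 17]

Mod squares: a ≡ -167739, b ≡ 23. Check v ∈ {∞, 2, 3, 5, 11, 13, 17, 23}.
v=23: a=23^1·(≡19), b=23^1·(≡18) mod 23; (19|23)=-1, (18|23)=+1; (−1)^{1·1·11}·(-1)^1·(+1)^1 = +1.
v=17: a=17^1·(≡11), b=17^0·(≡5) mod 17; (11|17)=-1, (5|17)=-1; (−1)^{1·0·8}·(-1)^0·(-1)^1 = -1.
v=3: a=3^5·(≡1), b=3^-2·(≡2) mod 3; (1|3)=+1, (2|3)=-1; (−1)^{5·-2·1}·(+1)^-2·(-1)^5 = -1.
v=5: a=5^-2·(≡4), b=5^4·(≡3) mod 5; (4|5)=+1, (3|5)=-1; (−1)^{-2·4·2}·(+1)^4·(-1)^-2 = +1.
v=2: v_2(a)=-6, v_2(b)=-2; units ≡ 5, 7 (mod 8); ε·ε+αω+βω = 0·1+-6·0+-2·1 ≡ 0  ⇒  (a,b)_2 = +1.
v=13: a=13^1·(≡7), b=13^0·(≡1) mod 13; (7|13)=-1, (1|13)=+1; (−1)^{1·0·6}·(-1)^0·(+1)^1 = +1.
v=∞: -167739 < 0 and 23 > 0  ⇒  (a,b)_∞ = +1.
v=11: a=11^3·(≡2), b=11^0·(≡3) mod 11; (2|11)=-1, (3|11)=+1; (−1)^{3·0·5}·(-1)^0·(+1)^3 = +1.
Ram(-167739, 23) = {3, 17}; no ℚ_3-point on the conic.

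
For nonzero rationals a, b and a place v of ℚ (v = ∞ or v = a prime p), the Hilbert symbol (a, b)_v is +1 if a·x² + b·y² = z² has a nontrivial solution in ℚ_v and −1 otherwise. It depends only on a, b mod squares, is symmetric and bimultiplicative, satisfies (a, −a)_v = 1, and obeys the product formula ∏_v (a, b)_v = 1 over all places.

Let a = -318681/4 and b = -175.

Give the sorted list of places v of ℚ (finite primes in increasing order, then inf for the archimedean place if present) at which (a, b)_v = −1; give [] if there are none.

Mod squares: a ≡ -35409, b ≡ -7. Check v ∈ {∞, 2, 3, 5, 7, 11, 29, 37}.
v=7: a=7^0·(≡2), b=7^1·(≡3) mod 7; (2|7)=+1, (3|7)=-1; (−1)^{0·1·3}·(+1)^1·(-1)^0 = +1.
v=37: a=37^1·(≡2), b=37^0·(≡10) mod 37; (2|37)=-1, (10|37)=+1; (−1)^{1·0·18}·(-1)^0·(+1)^1 = +1.
v=5: a=5^0·(≡1), b=5^2·(≡3) mod 5; (1|5)=+1, (3|5)=-1; (−1)^{0·2·2}·(+1)^2·(-1)^0 = +1.
v=29: a=29^1·(≡15), b=29^0·(≡28) mod 29; (15|29)=-1, (28|29)=+1; (−1)^{1·0·14}·(-1)^0·(+1)^1 = +1.
v=2: v_2(a)=-2, v_2(b)=0; units ≡ 7, 1 (mod 8); ε·ε+αω+βω = 1·0+-2·0+0·0 ≡ 0  ⇒  (a,b)_2 = +1.
v=∞: -35409 < 0 and -7 < 0  ⇒  (a,b)_∞ = -1.
v=11: a=11^1·(≡9), b=11^0·(≡1) mod 11; (9|11)=+1, (1|11)=+1; (−1)^{1·0·5}·(+1)^0·(+1)^1 = +1.
v=3: a=3^3·(≡2), b=3^0·(≡2) mod 3; (2|3)=-1, (2|3)=-1; (−1)^{3·0·1}·(-1)^0·(-1)^3 = -1.
|Ram(-35409, -7)| = 2, even; anisotropic at {3, ∞}.

[3, inf]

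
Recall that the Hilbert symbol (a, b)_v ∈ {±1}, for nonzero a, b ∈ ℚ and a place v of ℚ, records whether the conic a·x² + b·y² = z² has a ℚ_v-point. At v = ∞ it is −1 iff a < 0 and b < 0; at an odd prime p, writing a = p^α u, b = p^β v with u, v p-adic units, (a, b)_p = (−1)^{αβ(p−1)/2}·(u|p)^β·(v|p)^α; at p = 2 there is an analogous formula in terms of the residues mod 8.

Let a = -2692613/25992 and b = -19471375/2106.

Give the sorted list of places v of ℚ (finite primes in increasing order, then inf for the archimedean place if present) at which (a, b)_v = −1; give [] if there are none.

[7, 11, 13, inf]

(a, b) ≡ (-154, -1430) mod (ℚ^×)²; places V = {2, 3, 5, 7, 11, 13, 17, 19, ∞}.
(a,b)_∞: sgn(-154)=−, sgn(-1430)=−, so -1.
(a,b)_2: α=-3, β=-1; u≡3, v≡5 (mod 8); ε(u)ε(v)=1·0, αω(v)=-3·1, βω(u)=-1·1; sum ≡ 0  ⇒  +1.
(a,b)_11: α=3, u≡10; β=1, v≡10 (mod 11); (10|11)=-1, (10|11)=-1; sign (−1)^1·-1^1·-1^3 = -1.
(a,b)_7: α=1, u≡5; β=2, v≡6 (mod 7); (5|7)=-1, (6|7)=-1; sign (−1)^0·-1^2·-1^1 = -1.
(a,b)_13: α=0, u≡5; β=-1, v≡2 (mod 13); (5|13)=-1, (2|13)=-1; sign (−1)^0·-1^-1·-1^0 = -1.
(a,b)_3: α=-2, u≡2; β=-4, v≡1 (mod 3); (2|3)=-1, (1|3)=+1; sign (−1)^0·-1^-4·+1^-2 = +1.
(a,b)_5: α=0, u≡1; β=3, v≡4 (mod 5); (1|5)=+1, (4|5)=+1; sign (−1)^0·+1^3·+1^0 = +1.
(a,b)_17: α=2, u≡1; β=2, v≡2 (mod 17); (1|17)=+1, (2|17)=+1; sign (−1)^0·+1^2·+1^2 = +1.
(a,b)_19: α=-2, u≡7; β=0, v≡14 (mod 19); (7|19)=+1, (14|19)=-1; sign (−1)^0·+1^0·-1^-2 = +1.
(-154, -1430 / ℚ) ramifies at {7, 11, 13, ∞}: a division algebra.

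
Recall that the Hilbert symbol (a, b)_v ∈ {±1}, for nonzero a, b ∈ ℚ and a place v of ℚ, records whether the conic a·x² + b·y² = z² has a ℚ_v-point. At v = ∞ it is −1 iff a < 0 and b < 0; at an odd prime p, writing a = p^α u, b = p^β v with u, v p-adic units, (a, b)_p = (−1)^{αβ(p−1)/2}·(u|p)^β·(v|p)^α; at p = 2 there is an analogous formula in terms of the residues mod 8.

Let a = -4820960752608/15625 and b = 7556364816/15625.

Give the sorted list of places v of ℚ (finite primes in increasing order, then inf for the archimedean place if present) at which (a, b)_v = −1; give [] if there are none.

Mod squares: a ≡ -2960958, b ≡ 4641. Check v ∈ {∞, 2, 3, 5, 7, 11, 13, 17, 29}.
v=29: a=29^3·(≡13), b=29^2·(≡6) mod 29; (13|29)=+1, (6|29)=+1; (−1)^{3·2·14}·(+1)^2·(+1)^3 = +1.
v=3: a=3^1·(≡2), b=3^1·(≡2) mod 3; (2|3)=-1, (2|3)=-1; (−1)^{1·1·1}·(-1)^1·(-1)^1 = -1.
v=13: a=13^1·(≡11), b=13^1·(≡2) mod 13; (11|13)=-1, (2|13)=-1; (−1)^{1·1·6}·(-1)^1·(-1)^1 = +1.
v=7: a=7^1·(≡1), b=7^1·(≡6) mod 7; (1|7)=+1, (6|7)=-1; (−1)^{1·1·3}·(+1)^1·(-1)^1 = +1.
v=2: v_2(a)=5, v_2(b)=4; units ≡ 1, 1 (mod 8); ε·ε+αω+βω = 0·0+5·0+4·0 ≡ 0  ⇒  (a,b)_2 = +1.
v=∞: -2960958 < 0 and 4641 > 0  ⇒  (a,b)_∞ = +1.
v=11: a=11^3·(≡4), b=11^2·(≡6) mod 11; (4|11)=+1, (6|11)=-1; (−1)^{3·2·5}·(+1)^2·(-1)^3 = -1.
v=17: a=17^1·(≡4), b=17^1·(≡9) mod 17; (4|17)=+1, (9|17)=+1; (−1)^{1·1·8}·(+1)^1·(+1)^1 = +1.
v=5: a=5^-6·(≡2), b=5^-6·(≡1) mod 5; (2|5)=-1, (1|5)=+1; (−1)^{-6·-6·2}·(-1)^-6·(+1)^-6 = +1.
|Ram(-2960958, 4641)| = 2, even; anisotropic at {3, 11}.

[3, 11]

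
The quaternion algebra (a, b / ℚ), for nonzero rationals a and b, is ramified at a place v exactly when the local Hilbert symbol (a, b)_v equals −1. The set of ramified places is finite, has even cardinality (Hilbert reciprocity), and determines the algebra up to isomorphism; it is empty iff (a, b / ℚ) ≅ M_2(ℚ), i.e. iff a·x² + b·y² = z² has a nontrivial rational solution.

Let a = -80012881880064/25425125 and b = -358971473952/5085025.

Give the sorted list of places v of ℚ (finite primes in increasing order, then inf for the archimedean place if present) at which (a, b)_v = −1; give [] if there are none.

[5, 13, 17, inf]

Mod squares: a ≡ -5, b ≡ -12818. Check v ∈ {∞, 2, 3, 5, 7, 11, 13, 17, 29, 41}.
v=7: a=7^2·(≡4), b=7^4·(≡5) mod 7; (4|7)=+1, (5|7)=-1; (−1)^{2·4·3}·(+1)^4·(-1)^2 = +1.
v=29: a=29^2·(≡1), b=29^1·(≡1) mod 29; (1|29)=+1, (1|29)=+1; (−1)^{2·1·14}·(+1)^1·(+1)^2 = +1.
v=13: a=13^0·(≡8), b=13^1·(≡8) mod 13; (8|13)=-1, (8|13)=-1; (−1)^{0·1·6}·(-1)^1·(-1)^0 = -1.
v=2: v_2(a)=10, v_2(b)=5; units ≡ 3, 7 (mod 8); ε·ε+αω+βω = 1·1+10·0+5·1 ≡ 0  ⇒  (a,b)_2 = +1.
v=3: a=3^8·(≡1), b=3^6·(≡1) mod 3; (1|3)=+1, (1|3)=+1; (−1)^{8·6·1}·(+1)^6·(+1)^8 = +1.
v=∞: -5 < 0 and -12818 < 0  ⇒  (a,b)_∞ = -1.
v=41: a=41^-2·(≡39), b=41^-2·(≡26) mod 41; (39|41)=+1, (26|41)=-1; (−1)^{-2·-2·20}·(+1)^-2·(-1)^-2 = +1.
v=11: a=11^-2·(≡7), b=11^-2·(≡6) mod 11; (7|11)=-1, (6|11)=-1; (−1)^{-2·-2·5}·(-1)^-2·(-1)^-2 = +1.
v=17: a=17^2·(≡14), b=17^1·(≡10) mod 17; (14|17)=-1, (10|17)=-1; (−1)^{2·1·8}·(-1)^1·(-1)^2 = -1.
v=5: a=5^-3·(≡1), b=5^-2·(≡3) mod 5; (1|5)=+1, (3|5)=-1; (−1)^{-3·-2·2}·(+1)^-2·(-1)^-3 = -1.
Ram(-5, -12818) = {5, 13, 17, ∞}; no ℚ_5-point on the conic.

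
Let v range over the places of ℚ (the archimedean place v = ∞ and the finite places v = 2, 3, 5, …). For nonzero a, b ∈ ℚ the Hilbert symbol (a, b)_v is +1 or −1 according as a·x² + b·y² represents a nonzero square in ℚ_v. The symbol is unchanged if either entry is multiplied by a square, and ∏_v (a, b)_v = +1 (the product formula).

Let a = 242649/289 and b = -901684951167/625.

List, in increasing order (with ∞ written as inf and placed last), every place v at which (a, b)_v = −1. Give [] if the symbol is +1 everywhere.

[3, 11, 19, 23]

(a, b) ≡ (26961, -2969967) mod (ℚ^×)²; places V = {2, 3, 5, 7, 11, 13, 17, 19, 23, 29, 43, ∞}.
(a,b)_43: α=1, u≡35; β=1, v≡18 (mod 43); (35|43)=+1, (18|43)=-1; sign (−1)^1·+1^1·-1^1 = +1.
(a,b)_29: α=0, u≡23; β=2, v≡19 (mod 29); (23|29)=+1, (19|29)=-1; sign (−1)^0·+1^2·-1^0 = +1.
(a,b)_5: α=0, u≡1; β=-4, v≡3 (mod 5); (1|5)=+1, (3|5)=-1; sign (−1)^0·+1^-4·-1^0 = +1.
(a,b)_13: α=0, u≡10; β=1, v≡10 (mod 13); (10|13)=+1, (10|13)=+1; sign (−1)^0·+1^1·+1^0 = +1.
(a,b)_23: α=0, u≡7; β=1, v≡4 (mod 23); (7|23)=-1, (4|23)=+1; sign (−1)^0·-1^1·+1^0 = -1.
(a,b)_2: α=0, β=0; u≡1, v≡1 (mod 8); ε(u)ε(v)=0·0, αω(v)=0·0, βω(u)=0·0; sum ≡ 0  ⇒  +1.
(a,b)_11: α=1, u≡5; β=1, v≡1 (mod 11); (5|11)=+1, (1|11)=+1; sign (−1)^1·+1^1·+1^1 = -1.
(a,b)_7: α=0, u≡4; β=1, v≡6 (mod 7); (4|7)=+1, (6|7)=-1; sign (−1)^0·+1^1·-1^0 = +1.
(a,b)_19: α=1, u≡15; β=2, v≡12 (mod 19); (15|19)=-1, (12|19)=-1; sign (−1)^0·-1^2·-1^1 = -1.
(a,b)_17: α=-2, u≡8; β=0, v≡9 (mod 17); (8|17)=+1, (9|17)=+1; sign (−1)^0·+1^0·+1^-2 = +1.
(a,b)_3: α=3, u≡2; β=1, v≡2 (mod 3); (2|3)=-1, (2|3)=-1; sign (−1)^1·-1^1·-1^3 = -1.
(a,b)_∞: sgn(26961)=+, sgn(-2969967)=−, so +1.
(26961, -2969967 / ℚ) ramifies at {3, 11, 19, 23}: a division algebra.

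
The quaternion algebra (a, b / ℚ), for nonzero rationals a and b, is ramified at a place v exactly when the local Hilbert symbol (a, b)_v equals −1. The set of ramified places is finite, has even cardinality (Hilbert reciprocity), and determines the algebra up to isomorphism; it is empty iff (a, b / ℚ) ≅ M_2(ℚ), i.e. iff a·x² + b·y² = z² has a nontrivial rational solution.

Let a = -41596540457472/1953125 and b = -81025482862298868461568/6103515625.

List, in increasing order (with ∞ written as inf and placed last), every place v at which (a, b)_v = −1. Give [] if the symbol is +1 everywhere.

[2, 5, 7, inf]

Mod squares: a ≡ -10010, b ≡ -3003. Check v ∈ {∞, 2, 3, 5, 7, 11, 13}.
v=11: a=11^3·(≡5), b=11^5·(≡8) mod 11; (5|11)=+1, (8|11)=-1; (−1)^{3·5·5}·(+1)^5·(-1)^3 = +1.
v=∞: -10010 < 0 and -3003 < 0  ⇒  (a,b)_∞ = -1.
v=5: a=5^-9·(≡3), b=5^-14·(≡2) mod 5; (3|5)=-1, (2|5)=-1; (−1)^{-9·-14·2}·(-1)^-14·(-1)^-9 = -1.
v=13: a=13^3·(≡3), b=13^5·(≡12) mod 13; (3|13)=+1, (12|13)=+1; (−1)^{3·5·6}·(+1)^5·(+1)^3 = +1.
v=3: a=3^4·(≡1), b=3^9·(≡1) mod 3; (1|3)=+1, (1|3)=+1; (−1)^{4·9·1}·(+1)^9·(+1)^4 = +1.
v=2: v_2(a)=9, v_2(b)=12; units ≡ 3, 5 (mod 8); ε·ε+αω+βω = 1·0+9·1+12·1 ≡ 1  ⇒  (a,b)_2 = -1.
v=7: a=7^3·(≡3), b=7^5·(≡3) mod 7; (3|7)=-1, (3|7)=-1; (−1)^{3·5·3}·(-1)^5·(-1)^3 = -1.
|Ram(-10010, -3003)| = 4, even; anisotropic at {2, 5, 7, ∞}.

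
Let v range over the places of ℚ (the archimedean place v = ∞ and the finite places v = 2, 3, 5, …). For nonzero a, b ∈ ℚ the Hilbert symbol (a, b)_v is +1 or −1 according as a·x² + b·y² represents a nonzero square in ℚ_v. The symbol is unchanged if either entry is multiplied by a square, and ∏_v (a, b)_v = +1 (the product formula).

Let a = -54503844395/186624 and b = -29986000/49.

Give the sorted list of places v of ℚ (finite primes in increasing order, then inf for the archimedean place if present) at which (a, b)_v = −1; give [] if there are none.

Mod squares: a ≡ -54395, b ≡ -74965. Check v ∈ {∞, 2, 3, 5, 7, 11, 13, 23, 29, 43, 47}.
v=3: a=3^-6·(≡1), b=3^0·(≡2) mod 3; (1|3)=+1, (2|3)=-1; (−1)^{-6·0·1}·(+1)^0·(-1)^-6 = +1.
v=23: a=23^1·(≡12), b=23^0·(≡22) mod 23; (12|23)=+1, (22|23)=-1; (−1)^{1·0·11}·(+1)^0·(-1)^1 = -1.
v=7: a=7^2·(≡1), b=7^-2·(≡5) mod 7; (1|7)=+1, (5|7)=-1; (−1)^{2·-2·3}·(+1)^-2·(-1)^2 = +1.
v=13: a=13^2·(≡4), b=13^0·(≡6) mod 13; (4|13)=+1, (6|13)=-1; (−1)^{2·0·6}·(+1)^0·(-1)^2 = +1.
v=11: a=11^3·(≡5), b=11^1·(≡4) mod 11; (5|11)=+1, (4|11)=+1; (−1)^{3·1·5}·(+1)^1·(+1)^3 = -1.
v=29: a=29^0·(≡22), b=29^1·(≡7) mod 29; (22|29)=+1, (7|29)=+1; (−1)^{0·1·14}·(+1)^1·(+1)^0 = +1.
v=2: v_2(a)=-8, v_2(b)=4; units ≡ 5, 3 (mod 8); ε·ε+αω+βω = 0·1+-8·1+4·1 ≡ 0  ⇒  (a,b)_2 = +1.
v=47: a=47^0·(≡46), b=47^1·(≡36) mod 47; (46|47)=-1, (36|47)=+1; (−1)^{0·1·23}·(-1)^1·(+1)^0 = -1.
v=5: a=5^1·(≡4), b=5^3·(≡3) mod 5; (4|5)=+1, (3|5)=-1; (−1)^{1·3·2}·(+1)^3·(-1)^1 = -1.
v=∞: -54395 < 0 and -74965 < 0  ⇒  (a,b)_∞ = -1.
v=43: a=43^1·(≡40), b=43^0·(≡37) mod 43; (40|43)=+1, (37|43)=-1; (−1)^{1·0·21}·(+1)^0·(-1)^1 = -1.
Ram(-54395, -74965) = {5, 11, 23, 43, 47, ∞}; no ℚ_5-point on the conic.

[5, 11, 23, 43, 47, inf]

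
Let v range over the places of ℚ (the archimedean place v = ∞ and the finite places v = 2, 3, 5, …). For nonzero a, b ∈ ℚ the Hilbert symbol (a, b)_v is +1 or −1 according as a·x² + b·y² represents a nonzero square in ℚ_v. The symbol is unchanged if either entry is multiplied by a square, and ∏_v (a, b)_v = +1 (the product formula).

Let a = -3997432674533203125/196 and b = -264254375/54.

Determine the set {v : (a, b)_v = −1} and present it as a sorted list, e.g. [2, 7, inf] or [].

Mod squares: a ≡ -2805, b ≡ -8778. Check v ∈ {∞, 2, 3, 5, 7, 11, 17, 19}.
v=11: a=11^3·(≡5), b=11^1·(≡5) mod 11; (5|11)=+1, (5|11)=+1; (−1)^{3·1·5}·(+1)^1·(+1)^3 = -1.
v=19: a=19^2·(≡16), b=19^1·(≡10) mod 19; (16|19)=+1, (10|19)=-1; (−1)^{2·1·9}·(+1)^1·(-1)^2 = +1.
v=7: a=7^-2·(≡1), b=7^1·(≡5) mod 7; (1|7)=+1, (5|7)=-1; (−1)^{-2·1·3}·(+1)^1·(-1)^-2 = +1.
v=17: a=17^5·(≡5), b=17^2·(≡7) mod 17; (5|17)=-1, (7|17)=-1; (−1)^{5·2·8}·(-1)^2·(-1)^5 = -1.
v=∞: -2805 < 0 and -8778 < 0  ⇒  (a,b)_∞ = -1.
v=5: a=5^9·(≡4), b=5^4·(≡2) mod 5; (4|5)=+1, (2|5)=-1; (−1)^{9·4·2}·(+1)^4·(-1)^9 = -1.
v=3: a=3^1·(≡1), b=3^-3·(≡2) mod 3; (1|3)=+1, (2|3)=-1; (−1)^{1·-3·1}·(+1)^-3·(-1)^1 = +1.
v=2: v_2(a)=-2, v_2(b)=-1; units ≡ 3, 3 (mod 8); ε·ε+αω+βω = 1·1+-2·1+-1·1 ≡ 0  ⇒  (a,b)_2 = +1.
(-2805, -8778 / ℚ) ramifies at {5, 11, 17, ∞}: a division algebra.

[5, 11, 17, inf]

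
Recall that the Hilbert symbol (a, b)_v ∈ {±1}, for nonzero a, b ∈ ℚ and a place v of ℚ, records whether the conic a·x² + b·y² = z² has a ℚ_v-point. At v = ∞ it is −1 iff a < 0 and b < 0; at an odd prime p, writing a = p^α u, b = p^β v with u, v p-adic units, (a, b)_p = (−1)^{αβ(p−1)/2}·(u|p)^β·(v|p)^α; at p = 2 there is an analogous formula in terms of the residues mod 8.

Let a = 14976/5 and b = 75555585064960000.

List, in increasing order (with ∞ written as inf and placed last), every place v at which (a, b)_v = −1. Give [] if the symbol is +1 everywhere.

Mod squares: a ≡ 130, b ≡ 2728726. Check v ∈ {∞, 2, 3, 5, 7, 11, 13, 29, 47}.
v=2: v_2(a)=7, v_2(b)=19; units ≡ 1, 3 (mod 8); ε·ε+αω+βω = 0·1+7·1+19·0 ≡ 1  ⇒  (a,b)_2 = -1.
v=13: a=13^1·(≡12), b=13^3·(≡9) mod 13; (12|13)=+1, (9|13)=+1; (−1)^{1·3·6}·(+1)^3·(+1)^1 = +1.
v=29: a=29^0·(≡14), b=29^1·(≡14) mod 29; (14|29)=-1, (14|29)=-1; (−1)^{0·1·14}·(-1)^1·(-1)^0 = -1.
v=5: a=5^-1·(≡1), b=5^4·(≡1) mod 5; (1|5)=+1, (1|5)=+1; (−1)^{-1·4·2}·(+1)^4·(+1)^-1 = +1.
v=7: a=7^0·(≡2), b=7^1·(≡4) mod 7; (2|7)=+1, (4|7)=+1; (−1)^{0·1·3}·(+1)^1·(+1)^0 = +1.
v=∞: 130 > 0 and 2728726 > 0  ⇒  (a,b)_∞ = +1.
v=3: a=3^2·(≡1), b=3^0·(≡1) mod 3; (1|3)=+1, (1|3)=+1; (−1)^{2·0·1}·(+1)^0·(+1)^2 = +1.
v=11: a=11^0·(≡1), b=11^1·(≡1) mod 11; (1|11)=+1, (1|11)=+1; (−1)^{0·1·5}·(+1)^1·(+1)^0 = +1.
v=47: a=47^0·(≡6), b=47^1·(≡30) mod 47; (6|47)=+1, (30|47)=-1; (−1)^{0·1·23}·(+1)^1·(-1)^0 = +1.
(130, 2728726 / ℚ) ramifies at {2, 29}: a division algebra.

[2, 29]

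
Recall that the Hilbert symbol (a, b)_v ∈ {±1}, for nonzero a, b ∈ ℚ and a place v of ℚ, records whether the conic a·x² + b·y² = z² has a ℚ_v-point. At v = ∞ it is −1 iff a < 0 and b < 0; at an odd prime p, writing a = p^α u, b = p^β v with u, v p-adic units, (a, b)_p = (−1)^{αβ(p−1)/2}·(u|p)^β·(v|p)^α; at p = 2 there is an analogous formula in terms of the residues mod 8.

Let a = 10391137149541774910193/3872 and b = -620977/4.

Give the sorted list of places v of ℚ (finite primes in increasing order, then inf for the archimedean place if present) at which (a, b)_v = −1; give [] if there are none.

(a, b) ≡ (1794, -12673) mod (ℚ^×)²; places V = {2, 3, 7, 11, 13, 19, 23, 29, ∞}.
(a,b)_∞: sgn(1794)=+, sgn(-12673)=−, so +1.
(a,b)_2: α=-5, β=-2; u≡1, v≡7 (mod 8); ε(u)ε(v)=0·1, αω(v)=-5·0, βω(u)=-2·0; sum ≡ 0  ⇒  +1.
(a,b)_7: α=6, u≡2; β=2, v≡1 (mod 7); (2|7)=+1, (1|7)=+1; sign (−1)^0·+1^2·+1^6 = +1.
(a,b)_3: α=7, u≡1; β=0, v≡2 (mod 3); (1|3)=+1, (2|3)=-1; sign (−1)^0·+1^0·-1^7 = -1.
(a,b)_19: α=2, u≡12; β=1, v≡4 (mod 19); (12|19)=-1, (4|19)=+1; sign (−1)^0·-1^1·+1^2 = -1.
(a,b)_11: α=-2, u≡3; β=0, v≡7 (mod 11); (3|11)=+1, (7|11)=-1; sign (−1)^0·+1^0·-1^-2 = +1.
(a,b)_23: α=3, u≡8; β=1, v≡18 (mod 23); (8|23)=+1, (18|23)=+1; sign (−1)^1·+1^1·+1^3 = -1.
(a,b)_29: α=4, u≡24; β=1, v≡19 (mod 29); (24|29)=+1, (19|29)=-1; sign (−1)^0·+1^1·-1^4 = +1.
(a,b)_13: α=1, u≡7; β=0, v≡5 (mod 13); (7|13)=-1, (5|13)=-1; sign (−1)^0·-1^0·-1^1 = -1.
(1794, -12673 / ℚ) ramifies at {3, 13, 19, 23}: a division algebra.

[3, 13, 19, 23]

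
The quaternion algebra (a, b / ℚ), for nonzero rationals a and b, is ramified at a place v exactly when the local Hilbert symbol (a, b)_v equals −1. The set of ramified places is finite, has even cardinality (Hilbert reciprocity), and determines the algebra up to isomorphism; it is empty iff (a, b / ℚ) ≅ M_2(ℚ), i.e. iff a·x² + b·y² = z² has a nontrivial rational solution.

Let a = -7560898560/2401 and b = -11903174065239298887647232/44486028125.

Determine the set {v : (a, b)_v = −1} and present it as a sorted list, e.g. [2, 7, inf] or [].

Mod squares: a ≡ -820410, b ≡ -17835. Check v ∈ {∞, 2, 3, 5, 7, 11, 17, 23, 29, 41}.
v=∞: -820410 < 0 and -17835 < 0  ⇒  (a,b)_∞ = -1.
v=41: a=41^1·(≡40), b=41^3·(≡31) mod 41; (40|41)=+1, (31|41)=+1; (−1)^{1·3·20}·(+1)^3·(+1)^1 = +1.
v=3: a=3^3·(≡1), b=3^5·(≡1) mod 3; (1|3)=+1, (1|3)=+1; (−1)^{3·5·1}·(+1)^5·(+1)^3 = -1.
v=17: a=17^0·(≡5), b=17^4·(≡15) mod 17; (5|17)=-1, (15|17)=+1; (−1)^{0·4·8}·(-1)^4·(+1)^0 = +1.
v=29: a=29^1·(≡14), b=29^1·(≡7) mod 29; (14|29)=-1, (7|29)=+1; (−1)^{1·1·14}·(-1)^1·(+1)^1 = -1.
v=11: a=11^0·(≡9), b=11^-2·(≡10) mod 11; (9|11)=+1, (10|11)=-1; (−1)^{0·-2·5}·(+1)^-2·(-1)^0 = +1.
v=2: v_2(a)=11, v_2(b)=20; units ≡ 3, 5 (mod 8); ε·ε+αω+βω = 1·0+11·1+20·1 ≡ 1  ⇒  (a,b)_2 = -1.
v=5: a=5^1·(≡3), b=5^-5·(≡2) mod 5; (3|5)=-1, (2|5)=-1; (−1)^{1·-5·2}·(-1)^-5·(-1)^1 = +1.
v=23: a=23^1·(≡13), b=23^4·(≡9) mod 23; (13|23)=+1, (9|23)=+1; (−1)^{1·4·11}·(+1)^4·(+1)^1 = +1.
v=7: a=7^-4·(≡2), b=7^-6·(≡1) mod 7; (2|7)=+1, (1|7)=+1; (−1)^{-4·-6·3}·(+1)^-6·(+1)^-4 = +1.
(-820410, -17835 / ℚ) ramifies at {2, 3, 29, ∞}: a division algebra.

[2, 3, 29, inf]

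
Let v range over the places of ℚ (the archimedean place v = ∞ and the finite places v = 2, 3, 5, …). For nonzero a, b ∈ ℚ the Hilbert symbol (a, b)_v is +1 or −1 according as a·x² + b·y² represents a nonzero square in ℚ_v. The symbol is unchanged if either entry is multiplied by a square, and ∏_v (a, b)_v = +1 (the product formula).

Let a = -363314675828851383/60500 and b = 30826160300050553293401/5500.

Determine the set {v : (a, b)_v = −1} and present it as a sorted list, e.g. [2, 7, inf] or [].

Mod squares: a ≡ -8835, b ≡ 8580495. Check v ∈ {∞, 2, 3, 5, 7, 11, 13, 17, 19, 23, 31}.
v=7: a=7^2·(≡6), b=7^3·(≡2) mod 7; (6|7)=-1, (2|7)=+1; (−1)^{2·3·3}·(-1)^3·(+1)^2 = -1.
v=2: v_2(a)=-2, v_2(b)=-2; units ≡ 5, 7 (mod 8); ε·ε+αω+βω = 0·1+-2·0+-2·1 ≡ 0  ⇒  (a,b)_2 = +1.
v=23: a=23^2·(≡22), b=23^3·(≡7) mod 23; (22|23)=-1, (7|23)=-1; (−1)^{2·3·11}·(-1)^3·(-1)^2 = -1.
v=19: a=19^1·(≡3), b=19^1·(≡3) mod 19; (3|19)=-1, (3|19)=-1; (−1)^{1·1·9}·(-1)^1·(-1)^1 = -1.
v=11: a=11^-2·(≡9), b=11^-1·(≡8) mod 11; (9|11)=+1, (8|11)=-1; (−1)^{-2·-1·5}·(+1)^-1·(-1)^-2 = +1.
v=5: a=5^-3·(≡3), b=5^-3·(≡4) mod 5; (3|5)=-1, (4|5)=+1; (−1)^{-3·-3·2}·(-1)^-3·(+1)^-3 = -1.
v=∞: -8835 < 0 and 8580495 > 0  ⇒  (a,b)_∞ = +1.
v=3: a=3^1·(≡1), b=3^1·(≡1) mod 3; (1|3)=+1, (1|3)=+1; (−1)^{1·1·1}·(+1)^1·(+1)^1 = -1.
v=13: a=13^4·(≡5), b=13^4·(≡12) mod 13; (5|13)=-1, (12|13)=+1; (−1)^{4·4·6}·(-1)^4·(+1)^4 = +1.
v=17: a=17^2·(≡12), b=17^3·(≡6) mod 17; (12|17)=-1, (6|17)=-1; (−1)^{2·3·8}·(-1)^3·(-1)^2 = -1.
v=31: a=31^3·(≡19), b=31^4·(≡10) mod 31; (19|31)=+1, (10|31)=+1; (−1)^{3·4·15}·(+1)^4·(+1)^3 = +1.
|Ram(-8835, 8580495)| = 6, even; anisotropic at {3, 5, 7, 17, 19, 23}.

[3, 5, 7, 17, 19, 23]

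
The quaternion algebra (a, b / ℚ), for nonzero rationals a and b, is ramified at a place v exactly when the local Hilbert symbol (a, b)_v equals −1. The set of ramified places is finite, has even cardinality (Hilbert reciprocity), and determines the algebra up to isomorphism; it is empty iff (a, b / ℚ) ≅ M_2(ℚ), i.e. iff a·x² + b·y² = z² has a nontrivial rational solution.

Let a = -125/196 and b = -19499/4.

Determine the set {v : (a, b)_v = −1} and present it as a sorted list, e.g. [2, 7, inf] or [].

[17, 31, 37, inf]

Mod squares: a ≡ -5, b ≡ -19499. Check v ∈ {∞, 2, 5, 7, 17, 31, 37}.
v=31: a=31^0·(≡3), b=31^1·(≡21) mod 31; (3|31)=-1, (21|31)=-1; (−1)^{0·1·15}·(-1)^1·(-1)^0 = -1.
v=∞: -5 < 0 and -19499 < 0  ⇒  (a,b)_∞ = -1.
v=17: a=17^0·(≡5), b=17^1·(≡15) mod 17; (5|17)=-1, (15|17)=+1; (−1)^{0·1·8}·(-1)^1·(+1)^0 = -1.
v=37: a=37^0·(≡29), b=37^1·(≡7) mod 37; (29|37)=-1, (7|37)=+1; (−1)^{0·1·18}·(-1)^1·(+1)^0 = -1.
v=5: a=5^3·(≡4), b=5^0·(≡4) mod 5; (4|5)=+1, (4|5)=+1; (−1)^{3·0·2}·(+1)^0·(+1)^3 = +1.
v=7: a=7^-2·(≡2), b=7^0·(≡6) mod 7; (2|7)=+1, (6|7)=-1; (−1)^{-2·0·3}·(+1)^0·(-1)^-2 = +1.
v=2: v_2(a)=-2, v_2(b)=-2; units ≡ 3, 5 (mod 8); ε·ε+αω+βω = 1·0+-2·1+-2·1 ≡ 0  ⇒  (a,b)_2 = +1.
(-5, -19499 / ℚ) ramifies at {17, 31, 37, ∞}: a division algebra.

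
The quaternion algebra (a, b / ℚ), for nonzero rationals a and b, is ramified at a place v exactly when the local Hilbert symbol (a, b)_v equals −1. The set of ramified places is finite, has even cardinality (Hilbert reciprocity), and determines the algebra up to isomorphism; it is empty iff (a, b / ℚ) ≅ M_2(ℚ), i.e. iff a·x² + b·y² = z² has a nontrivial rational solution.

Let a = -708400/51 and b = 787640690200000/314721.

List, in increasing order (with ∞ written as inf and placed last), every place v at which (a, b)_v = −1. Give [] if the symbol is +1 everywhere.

[2, 11, 17, 23, 29, 31]

Mod squares: a ≡ -90321, b ≡ 4495. Check v ∈ {∞, 2, 3, 5, 7, 11, 13, 17, 23, 29, 31}.
v=29: a=29^0·(≡19), b=29^1·(≡8) mod 29; (19|29)=-1, (8|29)=-1; (−1)^{0·1·14}·(-1)^1·(-1)^0 = -1.
v=23: a=23^1·(≡4), b=23^2·(≡14) mod 23; (4|23)=+1, (14|23)=-1; (−1)^{1·2·11}·(+1)^2·(-1)^1 = -1.
v=13: a=13^0·(≡4), b=13^2·(≡9) mod 13; (4|13)=+1, (9|13)=+1; (−1)^{0·2·6}·(+1)^2·(+1)^0 = +1.
v=2: v_2(a)=4, v_2(b)=6; units ≡ 7, 7 (mod 8); ε·ε+αω+βω = 1·1+4·0+6·0 ≡ 1  ⇒  (a,b)_2 = -1.
v=3: a=3^-1·(≡1), b=3^-2·(≡1) mod 3; (1|3)=+1, (1|3)=+1; (−1)^{-1·-2·1}·(+1)^-2·(+1)^-1 = +1.
v=∞: -90321 < 0 and 4495 > 0  ⇒  (a,b)_∞ = +1.
v=7: a=7^1·(≡3), b=7^2·(≡1) mod 7; (3|7)=-1, (1|7)=+1; (−1)^{1·2·3}·(-1)^2·(+1)^1 = +1.
v=31: a=31^0·(≡13), b=31^1·(≡11) mod 31; (13|31)=-1, (11|31)=-1; (−1)^{0·1·15}·(-1)^1·(-1)^0 = -1.
v=11: a=11^1·(≡7), b=11^-2·(≡2) mod 11; (7|11)=-1, (2|11)=-1; (−1)^{1·-2·5}·(-1)^-2·(-1)^1 = -1.
v=5: a=5^2·(≡4), b=5^5·(≡4) mod 5; (4|5)=+1, (4|5)=+1; (−1)^{2·5·2}·(+1)^5·(+1)^2 = +1.
v=17: a=17^-1·(≡8), b=17^-2·(≡6) mod 17; (8|17)=+1, (6|17)=-1; (−1)^{-1·-2·8}·(+1)^-2·(-1)^-1 = -1.
Ram(-90321, 4495) = {2, 11, 17, 23, 29, 31}; no ℚ_2-point on the conic.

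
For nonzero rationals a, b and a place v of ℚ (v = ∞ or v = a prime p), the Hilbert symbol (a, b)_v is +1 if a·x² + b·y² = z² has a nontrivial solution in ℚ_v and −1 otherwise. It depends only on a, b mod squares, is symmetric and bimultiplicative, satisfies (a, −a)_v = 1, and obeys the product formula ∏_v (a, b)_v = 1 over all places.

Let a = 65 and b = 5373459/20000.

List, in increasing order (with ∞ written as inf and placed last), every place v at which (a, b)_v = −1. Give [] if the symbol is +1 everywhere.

(a, b) ≡ (65, 182) mod (ℚ^×)²; places V = {2, 3, 5, 7, 13, ∞}.
(a,b)_5: α=1, u≡3; β=-4, v≡2 (mod 5); (3|5)=-1, (2|5)=-1; sign (−1)^0·-1^-4·-1^1 = -1.
(a,b)_2: α=0, β=-5; u≡1, v≡3 (mod 8); ε(u)ε(v)=0·1, αω(v)=0·1, βω(u)=-5·0; sum ≡ 0  ⇒  +1.
(a,b)_3: α=0, u≡2; β=10, v≡2 (mod 3); (2|3)=-1, (2|3)=-1; sign (−1)^0·-1^10·-1^0 = +1.
(a,b)_13: α=1, u≡5; β=1, v≡10 (mod 13); (5|13)=-1, (10|13)=+1; sign (−1)^0·-1^1·+1^1 = -1.
(a,b)_7: α=0, u≡2; β=1, v≡3 (mod 7); (2|7)=+1, (3|7)=-1; sign (−1)^0·+1^1·-1^0 = +1.
(a,b)_∞: sgn(65)=+, sgn(182)=+, so +1.
|Ram(65, 182)| = 2, even; anisotropic at {5, 13}.

[5, 13]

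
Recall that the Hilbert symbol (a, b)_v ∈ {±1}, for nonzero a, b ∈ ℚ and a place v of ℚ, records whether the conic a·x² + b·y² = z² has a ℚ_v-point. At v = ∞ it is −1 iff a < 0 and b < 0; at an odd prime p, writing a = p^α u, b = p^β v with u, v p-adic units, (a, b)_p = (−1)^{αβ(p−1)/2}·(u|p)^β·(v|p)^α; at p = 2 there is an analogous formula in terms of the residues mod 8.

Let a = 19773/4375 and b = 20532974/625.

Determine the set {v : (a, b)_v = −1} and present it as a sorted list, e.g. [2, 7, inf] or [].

[13, 17, 23, 31]

Mod squares: a ≡ 91, b ≡ 169694. Check v ∈ {∞, 2, 3, 5, 7, 11, 13, 17, 23, 31}.
v=∞: 91 > 0 and 169694 > 0  ⇒  (a,b)_∞ = +1.
v=7: a=7^-1·(≡6), b=7^1·(≡1) mod 7; (6|7)=-1, (1|7)=+1; (−1)^{-1·1·3}·(-1)^1·(+1)^-1 = +1.
v=3: a=3^2·(≡1), b=3^0·(≡2) mod 3; (1|3)=+1, (2|3)=-1; (−1)^{2·0·1}·(+1)^0·(-1)^2 = +1.
v=31: a=31^0·(≡22), b=31^1·(≡14) mod 31; (22|31)=-1, (14|31)=+1; (−1)^{0·1·15}·(-1)^1·(+1)^0 = -1.
v=2: v_2(a)=0, v_2(b)=1; units ≡ 3, 7 (mod 8); ε·ε+αω+βω = 1·1+0·0+1·1 ≡ 0  ⇒  (a,b)_2 = +1.
v=17: a=17^0·(≡6), b=17^1·(≡7) mod 17; (6|17)=-1, (7|17)=-1; (−1)^{0·1·8}·(-1)^1·(-1)^0 = -1.
v=13: a=13^3·(≡5), b=13^0·(≡7) mod 13; (5|13)=-1, (7|13)=-1; (−1)^{3·0·6}·(-1)^0·(-1)^3 = -1.
v=5: a=5^-4·(≡4), b=5^-4·(≡4) mod 5; (4|5)=+1, (4|5)=+1; (−1)^{-4·-4·2}·(+1)^-4·(+1)^-4 = +1.
v=23: a=23^0·(≡17), b=23^1·(≡4) mod 23; (17|23)=-1, (4|23)=+1; (−1)^{0·1·11}·(-1)^1·(+1)^0 = -1.
v=11: a=11^0·(≡9), b=11^2·(≡7) mod 11; (9|11)=+1, (7|11)=-1; (−1)^{0·2·5}·(+1)^2·(-1)^0 = +1.
Ram(91, 169694) = {13, 17, 23, 31}; no ℚ_13-point on the conic.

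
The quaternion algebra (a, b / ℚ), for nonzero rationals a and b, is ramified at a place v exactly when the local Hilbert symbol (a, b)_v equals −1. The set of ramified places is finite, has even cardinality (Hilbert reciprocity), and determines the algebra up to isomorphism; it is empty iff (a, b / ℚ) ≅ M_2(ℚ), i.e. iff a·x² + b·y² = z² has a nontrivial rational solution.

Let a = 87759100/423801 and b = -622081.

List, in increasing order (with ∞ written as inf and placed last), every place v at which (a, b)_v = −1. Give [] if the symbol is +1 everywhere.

[2, 11, 13, 17]

(a, b) ≡ (2431, -622081) mod (ℚ^×)²; places V = {2, 3, 5, 7, 11, 13, 17, 19, 23, 31, 37, 43, ∞}.
(a,b)_2: α=2, β=0; u≡7, v≡7 (mod 8); ε(u)ε(v)=1·1, αω(v)=2·0, βω(u)=0·0; sum ≡ 1  ⇒  -1.
(a,b)_7: α=-2, u≡4; β=0, v≡2 (mod 7); (4|7)=+1, (2|7)=+1; sign (−1)^0·+1^0·+1^-2 = +1.
(a,b)_5: α=2, u≡4; β=0, v≡4 (mod 5); (4|5)=+1, (4|5)=+1; sign (−1)^0·+1^0·+1^2 = +1.
(a,b)_43: α=0, u≡35; β=1, v≡24 (mod 43); (35|43)=+1, (24|43)=+1; sign (−1)^0·+1^1·+1^0 = +1.
(a,b)_31: α=-2, u≡12; β=0, v≡27 (mod 31); (12|31)=-1, (27|31)=-1; sign (−1)^0·-1^0·-1^-2 = +1.
(a,b)_3: α=-2, u≡1; β=0, v≡2 (mod 3); (1|3)=+1, (2|3)=-1; sign (−1)^0·+1^0·-1^-2 = +1.
(a,b)_13: α=1, u≡8; β=0, v≡8 (mod 13); (8|13)=-1, (8|13)=-1; sign (−1)^0·-1^0·-1^1 = -1.
(a,b)_23: α=0, u≡8; β=1, v≡1 (mod 23); (8|23)=+1, (1|23)=+1; sign (−1)^0·+1^1·+1^0 = +1.
(a,b)_37: α=0, u≡7; β=1, v≡22 (mod 37); (7|37)=+1, (22|37)=-1; sign (−1)^0·+1^1·-1^0 = +1.
(a,b)_∞: sgn(2431)=+, sgn(-622081)=−, so +1.
(a,b)_17: α=1, u≡10; β=1, v≡8 (mod 17); (10|17)=-1, (8|17)=+1; sign (−1)^0·-1^1·+1^1 = -1.
(a,b)_11: α=1, u≡5; β=0, v≡2 (mod 11); (5|11)=+1, (2|11)=-1; sign (−1)^0·+1^0·-1^1 = -1.
(a,b)_19: α=2, u≡15; β=0, v≡17 (mod 19); (15|19)=-1, (17|19)=+1; sign (−1)^0·-1^0·+1^2 = +1.
|Ram(2431, -622081)| = 4, even; anisotropic at {2, 11, 13, 17}.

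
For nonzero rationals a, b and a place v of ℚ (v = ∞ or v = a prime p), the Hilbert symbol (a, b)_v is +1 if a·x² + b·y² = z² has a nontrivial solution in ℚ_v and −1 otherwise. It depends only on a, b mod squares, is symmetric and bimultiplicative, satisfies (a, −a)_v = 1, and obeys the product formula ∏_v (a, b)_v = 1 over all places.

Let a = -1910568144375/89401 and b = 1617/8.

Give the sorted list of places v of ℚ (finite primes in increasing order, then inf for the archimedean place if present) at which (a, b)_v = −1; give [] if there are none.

[3, 37]

(a, b) ≡ (-23199, 66) mod (ℚ^×)²; places V = {2, 3, 5, 7, 11, 13, 19, 23, 37, ∞}.
(a,b)_∞: sgn(-23199)=−, sgn(66)=+, so +1.
(a,b)_19: α=1, u≡13; β=0, v≡5 (mod 19); (13|19)=-1, (5|19)=+1; sign (−1)^0·-1^0·+1^1 = +1.
(a,b)_13: α=-2, u≡5; β=0, v≡12 (mod 13); (5|13)=-1, (12|13)=+1; sign (−1)^0·-1^0·+1^-2 = +1.
(a,b)_23: α=-2, u≡8; β=0, v≡21 (mod 23); (8|23)=+1, (21|23)=-1; sign (−1)^0·+1^0·-1^-2 = +1.
(a,b)_11: α=5, u≡3; β=1, v≡6 (mod 11); (3|11)=+1, (6|11)=-1; sign (−1)^1·+1^1·-1^5 = +1.
(a,b)_5: α=4, u≡4; β=0, v≡4 (mod 5); (4|5)=+1, (4|5)=+1; sign (−1)^0·+1^0·+1^4 = +1.
(a,b)_37: α=1, u≡14; β=0, v≡31 (mod 37); (14|37)=-1, (31|37)=-1; sign (−1)^0·-1^0·-1^1 = -1.
(a,b)_7: α=0, u≡3; β=2, v≡5 (mod 7); (3|7)=-1, (5|7)=-1; sign (−1)^0·-1^2·-1^0 = +1.
(a,b)_2: α=0, β=-3; u≡1, v≡1 (mod 8); ε(u)ε(v)=0·0, αω(v)=0·0, βω(u)=-3·0; sum ≡ 0  ⇒  +1.
(a,b)_3: α=3, u≡1; β=1, v≡1 (mod 3); (1|3)=+1, (1|3)=+1; sign (−1)^1·+1^1·+1^3 = -1.
(-23199, 66 / ℚ) ramifies at {3, 37}: a division algebra.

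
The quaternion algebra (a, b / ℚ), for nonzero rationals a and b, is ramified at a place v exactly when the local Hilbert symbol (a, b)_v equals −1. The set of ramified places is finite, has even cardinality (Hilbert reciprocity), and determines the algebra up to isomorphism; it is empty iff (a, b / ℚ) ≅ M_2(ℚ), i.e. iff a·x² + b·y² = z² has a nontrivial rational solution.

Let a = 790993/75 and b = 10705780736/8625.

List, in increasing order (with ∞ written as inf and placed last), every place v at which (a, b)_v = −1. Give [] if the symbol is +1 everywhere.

Mod squares: a ≡ 8211, b ≡ 780045. Check v ∈ {∞, 2, 3, 5, 7, 17, 19, 23}.
v=7: a=7^1·(≡1), b=7^1·(≡1) mod 7; (1|7)=+1, (1|7)=+1; (−1)^{1·1·3}·(+1)^1·(+1)^1 = -1.
v=23: a=23^1·(≡1), b=23^-1·(≡12) mod 23; (1|23)=+1, (12|23)=+1; (−1)^{1·-1·11}·(+1)^-1·(+1)^1 = -1.
v=17: a=17^3·(≡6), b=17^3·(≡2) mod 17; (6|17)=-1, (2|17)=+1; (−1)^{3·3·8}·(-1)^3·(+1)^3 = -1.
v=3: a=3^-1·(≡1), b=3^-1·(≡2) mod 3; (1|3)=+1, (2|3)=-1; (−1)^{-1·-1·1}·(+1)^-1·(-1)^-1 = +1.
v=∞: 8211 > 0 and 780045 > 0  ⇒  (a,b)_∞ = +1.
v=19: a=19^0·(≡15), b=19^1·(≡13) mod 19; (15|19)=-1, (13|19)=-1; (−1)^{0·1·9}·(-1)^1·(-1)^0 = -1.
v=5: a=5^-2·(≡1), b=5^-3·(≡4) mod 5; (1|5)=+1, (4|5)=+1; (−1)^{-2·-3·2}·(+1)^-3·(+1)^-2 = +1.
v=2: v_2(a)=0, v_2(b)=14; units ≡ 3, 5 (mod 8); ε·ε+αω+βω = 1·0+0·1+14·1 ≡ 0  ⇒  (a,b)_2 = +1.
(8211, 780045 / ℚ) ramifies at {7, 17, 19, 23}: a division algebra.

[7, 17, 19, 23]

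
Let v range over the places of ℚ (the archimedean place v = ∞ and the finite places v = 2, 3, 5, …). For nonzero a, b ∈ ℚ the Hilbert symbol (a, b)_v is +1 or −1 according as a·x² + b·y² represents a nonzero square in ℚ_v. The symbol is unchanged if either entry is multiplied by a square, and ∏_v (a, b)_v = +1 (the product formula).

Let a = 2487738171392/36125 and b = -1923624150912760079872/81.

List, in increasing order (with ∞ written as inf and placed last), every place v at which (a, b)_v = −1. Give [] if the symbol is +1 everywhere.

Mod squares: a ≡ 8215, b ≡ -63725398. Check v ∈ {∞, 2, 3, 5, 11, 17, 19, 31, 41, 43, 53}.
v=31: a=31^1·(≡21), b=31^3·(≡7) mod 31; (21|31)=-1, (7|31)=+1; (−1)^{1·3·15}·(-1)^3·(+1)^1 = +1.
v=11: a=11^0·(≡1), b=11^3·(≡4) mod 11; (1|11)=+1, (4|11)=+1; (−1)^{0·3·5}·(+1)^3·(+1)^0 = +1.
v=53: a=53^1·(≡24), b=53^3·(≡3) mod 53; (24|53)=+1, (3|53)=-1; (−1)^{1·3·26}·(+1)^3·(-1)^1 = -1.
v=5: a=5^-3·(≡3), b=5^0·(≡3) mod 5; (3|5)=-1, (3|5)=-1; (−1)^{-3·0·2}·(-1)^0·(-1)^-3 = -1.
v=19: a=19^2·(≡5), b=19^2·(≡2) mod 19; (5|19)=+1, (2|19)=-1; (−1)^{2·2·9}·(+1)^2·(-1)^2 = +1.
v=17: a=17^-2·(≡16), b=17^0·(≡5) mod 17; (16|17)=+1, (5|17)=-1; (−1)^{-2·0·8}·(+1)^0·(-1)^-2 = +1.
v=41: a=41^0·(≡17), b=41^1·(≡4) mod 41; (17|41)=-1, (4|41)=+1; (−1)^{0·1·20}·(-1)^1·(+1)^0 = -1.
v=∞: 8215 > 0 and -63725398 < 0  ⇒  (a,b)_∞ = +1.
v=43: a=43^0·(≡42), b=43^1·(≡40) mod 43; (42|43)=-1, (40|43)=+1; (−1)^{0·1·21}·(-1)^1·(+1)^0 = -1.
v=2: v_2(a)=22, v_2(b)=9; units ≡ 7, 5 (mod 8); ε·ε+αω+βω = 1·0+22·1+9·0 ≡ 0  ⇒  (a,b)_2 = +1.
v=3: a=3^0·(≡1), b=3^-4·(≡2) mod 3; (1|3)=+1, (2|3)=-1; (−1)^{0·-4·1}·(+1)^-4·(-1)^0 = +1.
|Ram(8215, -63725398)| = 4, even; anisotropic at {5, 41, 43, 53}.

[5, 41, 43, 53]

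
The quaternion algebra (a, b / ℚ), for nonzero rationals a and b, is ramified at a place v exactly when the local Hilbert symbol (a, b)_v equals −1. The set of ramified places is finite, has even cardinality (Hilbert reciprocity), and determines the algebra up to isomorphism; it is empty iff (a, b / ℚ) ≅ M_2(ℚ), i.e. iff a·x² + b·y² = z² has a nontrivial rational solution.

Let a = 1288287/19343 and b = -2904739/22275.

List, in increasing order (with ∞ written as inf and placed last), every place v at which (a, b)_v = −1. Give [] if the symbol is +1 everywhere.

(a, b) ≡ (161, -209) mod (ℚ^×)²; places V = {2, 3, 5, 7, 11, 13, 17, 19, 23, 29, ∞}.
(a,b)_5: α=0, u≡4; β=-2, v≡1 (mod 5); (4|5)=+1, (1|5)=+1; sign (−1)^0·+1^-2·+1^0 = +1.
(a,b)_3: α=2, u≡2; β=-4, v≡1 (mod 3); (2|3)=-1, (1|3)=+1; sign (−1)^0·-1^-4·+1^2 = +1.
(a,b)_2: α=0, β=0; u≡1, v≡7 (mod 8); ε(u)ε(v)=0·1, αω(v)=0·0, βω(u)=0·0; sum ≡ 0  ⇒  +1.
(a,b)_19: α=0, u≡11; β=1, v≡18 (mod 19); (11|19)=+1, (18|19)=-1; sign (−1)^0·+1^1·-1^0 = +1.
(a,b)_7: α=1, u≡2; β=0, v≡2 (mod 7); (2|7)=+1, (2|7)=+1; sign (−1)^0·+1^0·+1^1 = +1.
(a,b)_∞: sgn(161)=+, sgn(-209)=−, so +1.
(a,b)_17: α=0, u≡8; β=2, v≡6 (mod 17); (8|17)=+1, (6|17)=-1; sign (−1)^0·+1^2·-1^0 = +1.
(a,b)_13: α=2, u≡8; β=0, v≡12 (mod 13); (8|13)=-1, (12|13)=+1; sign (−1)^0·-1^0·+1^2 = +1.
(a,b)_29: α=-2, u≡16; β=0, v≡25 (mod 29); (16|29)=+1, (25|29)=+1; sign (−1)^0·+1^0·+1^-2 = +1.
(a,b)_23: α=-1, u≡15; β=2, v≡11 (mod 23); (15|23)=-1, (11|23)=-1; sign (−1)^0·-1^2·-1^-1 = -1.
(a,b)_11: α=2, u≡2; β=-1, v≡9 (mod 11); (2|11)=-1, (9|11)=+1; sign (−1)^0·-1^-1·+1^2 = -1.
(161, -209 / ℚ) ramifies at {11, 23}: a division algebra.

[11, 23]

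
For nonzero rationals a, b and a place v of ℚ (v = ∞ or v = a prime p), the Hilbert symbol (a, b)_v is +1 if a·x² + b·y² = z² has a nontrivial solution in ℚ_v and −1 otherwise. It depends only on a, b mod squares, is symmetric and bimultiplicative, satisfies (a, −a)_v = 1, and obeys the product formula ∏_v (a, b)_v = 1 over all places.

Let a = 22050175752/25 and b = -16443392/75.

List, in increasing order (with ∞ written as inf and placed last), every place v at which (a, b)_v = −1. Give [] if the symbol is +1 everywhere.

(a, b) ≡ (70818, -48174) mod (ℚ^×)²; places V = {2, 3, 5, 7, 11, 29, 31, 37, ∞}.
(a,b)_7: α=0, u≡6; β=1, v≡5 (mod 7); (6|7)=-1, (5|7)=-1; sign (−1)^0·-1^1·-1^0 = -1.
(a,b)_3: α=5, u≡2; β=-1, v≡1 (mod 3); (2|3)=-1, (1|3)=+1; sign (−1)^1·-1^-1·+1^5 = +1.
(a,b)_37: α=1, u≡26; β=1, v≡28 (mod 37); (26|37)=+1, (28|37)=+1; sign (−1)^0·+1^1·+1^1 = +1.
(a,b)_29: α=1, u≡28; β=0, v≡23 (mod 29); (28|29)=+1, (23|29)=+1; sign (−1)^0·+1^0·+1^1 = +1.
(a,b)_5: α=-2, u≡2; β=-2, v≡1 (mod 5); (2|5)=-1, (1|5)=+1; sign (−1)^0·-1^-2·+1^-2 = +1.
(a,b)_31: α=2, u≡19; β=1, v≡15 (mod 31); (19|31)=+1, (15|31)=-1; sign (−1)^0·+1^1·-1^2 = +1.
(a,b)_11: α=1, u≡9; β=0, v≡10 (mod 11); (9|11)=+1, (10|11)=-1; sign (−1)^0·+1^0·-1^1 = -1.
(a,b)_∞: sgn(70818)=+, sgn(-48174)=−, so +1.
(a,b)_2: α=3, β=11; u≡1, v≡1 (mod 8); ε(u)ε(v)=0·0, αω(v)=3·0, βω(u)=11·0; sum ≡ 0  ⇒  +1.
|Ram(70818, -48174)| = 2, even; anisotropic at {7, 11}.

[7, 11]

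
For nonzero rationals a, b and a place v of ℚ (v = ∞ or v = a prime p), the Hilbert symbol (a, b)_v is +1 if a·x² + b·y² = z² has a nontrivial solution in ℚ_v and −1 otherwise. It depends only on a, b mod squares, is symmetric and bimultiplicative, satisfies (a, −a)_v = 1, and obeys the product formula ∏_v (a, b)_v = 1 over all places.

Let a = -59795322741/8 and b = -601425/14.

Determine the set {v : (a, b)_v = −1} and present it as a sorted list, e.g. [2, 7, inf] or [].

[2, 7, 11, inf]

(a, b) ≡ (-42, -462) mod (ℚ^×)²; places V = {2, 3, 5, 7, 11, ∞}.
(a,b)_11: α=4, u≡7; β=1, v≡2 (mod 11); (7|11)=-1, (2|11)=-1; sign (−1)^0·-1^1·-1^4 = -1.
(a,b)_7: α=5, u≡1; β=-1, v≡4 (mod 7); (1|7)=+1, (4|7)=+1; sign (−1)^1·+1^-1·+1^5 = -1.
(a,b)_5: α=0, u≡3; β=2, v≡2 (mod 5); (3|5)=-1, (2|5)=-1; sign (−1)^0·-1^2·-1^0 = +1.
(a,b)_∞: sgn(-42)=−, sgn(-462)=−, so -1.
(a,b)_3: α=5, u≡1; β=7, v≡2 (mod 3); (1|3)=+1, (2|3)=-1; sign (−1)^1·+1^7·-1^5 = +1.
(a,b)_2: α=-3, β=-1; u≡3, v≡1 (mod 8); ε(u)ε(v)=1·0, αω(v)=-3·0, βω(u)=-1·1; sum ≡ 1  ⇒  -1.
(-42, -462 / ℚ) ramifies at {2, 7, 11, ∞}: a division algebra.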